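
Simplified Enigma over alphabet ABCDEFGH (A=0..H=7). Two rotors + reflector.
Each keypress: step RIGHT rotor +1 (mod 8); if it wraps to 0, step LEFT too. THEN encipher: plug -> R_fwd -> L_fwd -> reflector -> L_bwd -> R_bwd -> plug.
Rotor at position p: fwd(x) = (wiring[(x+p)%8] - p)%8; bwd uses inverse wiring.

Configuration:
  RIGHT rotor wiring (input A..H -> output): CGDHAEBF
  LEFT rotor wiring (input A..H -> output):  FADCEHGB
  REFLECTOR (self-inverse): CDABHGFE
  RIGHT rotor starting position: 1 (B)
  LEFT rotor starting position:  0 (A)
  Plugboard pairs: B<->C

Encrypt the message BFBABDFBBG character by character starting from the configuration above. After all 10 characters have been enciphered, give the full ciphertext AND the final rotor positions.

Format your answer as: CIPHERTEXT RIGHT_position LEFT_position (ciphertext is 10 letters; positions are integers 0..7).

Answer: GEAGEGHHAE 3 1

Derivation:
Char 1 ('B'): step: R->2, L=0; B->plug->C->R->G->L->G->refl->F->L'->A->R'->G->plug->G
Char 2 ('F'): step: R->3, L=0; F->plug->F->R->H->L->B->refl->D->L'->C->R'->E->plug->E
Char 3 ('B'): step: R->4, L=0; B->plug->C->R->F->L->H->refl->E->L'->E->R'->A->plug->A
Char 4 ('A'): step: R->5, L=0; A->plug->A->R->H->L->B->refl->D->L'->C->R'->G->plug->G
Char 5 ('B'): step: R->6, L=0; B->plug->C->R->E->L->E->refl->H->L'->F->R'->E->plug->E
Char 6 ('D'): step: R->7, L=0; D->plug->D->R->E->L->E->refl->H->L'->F->R'->G->plug->G
Char 7 ('F'): step: R->0, L->1 (L advanced); F->plug->F->R->E->L->G->refl->F->L'->F->R'->H->plug->H
Char 8 ('B'): step: R->1, L=1; B->plug->C->R->G->L->A->refl->C->L'->B->R'->H->plug->H
Char 9 ('B'): step: R->2, L=1; B->plug->C->R->G->L->A->refl->C->L'->B->R'->A->plug->A
Char 10 ('G'): step: R->3, L=1; G->plug->G->R->D->L->D->refl->B->L'->C->R'->E->plug->E
Final: ciphertext=GEAGEGHHAE, RIGHT=3, LEFT=1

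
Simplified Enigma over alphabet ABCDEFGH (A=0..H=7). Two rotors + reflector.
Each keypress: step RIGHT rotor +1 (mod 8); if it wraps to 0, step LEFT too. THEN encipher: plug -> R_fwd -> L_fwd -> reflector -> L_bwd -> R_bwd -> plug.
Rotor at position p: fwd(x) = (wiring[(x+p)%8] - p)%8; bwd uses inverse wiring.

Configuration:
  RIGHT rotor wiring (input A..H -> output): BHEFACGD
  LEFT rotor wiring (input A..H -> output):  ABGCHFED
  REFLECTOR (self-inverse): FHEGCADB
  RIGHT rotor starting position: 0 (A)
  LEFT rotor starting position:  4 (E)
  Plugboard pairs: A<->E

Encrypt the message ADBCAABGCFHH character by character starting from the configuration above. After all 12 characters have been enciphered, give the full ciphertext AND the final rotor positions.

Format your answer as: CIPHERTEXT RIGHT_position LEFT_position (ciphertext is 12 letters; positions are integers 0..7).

Char 1 ('A'): step: R->1, L=4; A->plug->E->R->B->L->B->refl->H->L'->D->R'->B->plug->B
Char 2 ('D'): step: R->2, L=4; D->plug->D->R->A->L->D->refl->G->L'->H->R'->G->plug->G
Char 3 ('B'): step: R->3, L=4; B->plug->B->R->F->L->F->refl->A->L'->C->R'->A->plug->E
Char 4 ('C'): step: R->4, L=4; C->plug->C->R->C->L->A->refl->F->L'->F->R'->E->plug->A
Char 5 ('A'): step: R->5, L=4; A->plug->E->R->C->L->A->refl->F->L'->F->R'->A->plug->E
Char 6 ('A'): step: R->6, L=4; A->plug->E->R->G->L->C->refl->E->L'->E->R'->H->plug->H
Char 7 ('B'): step: R->7, L=4; B->plug->B->R->C->L->A->refl->F->L'->F->R'->D->plug->D
Char 8 ('G'): step: R->0, L->5 (L advanced); G->plug->G->R->G->L->F->refl->A->L'->A->R'->E->plug->A
Char 9 ('C'): step: R->1, L=5; C->plug->C->R->E->L->E->refl->C->L'->H->R'->D->plug->D
Char 10 ('F'): step: R->2, L=5; F->plug->F->R->B->L->H->refl->B->L'->F->R'->H->plug->H
Char 11 ('H'): step: R->3, L=5; H->plug->H->R->B->L->H->refl->B->L'->F->R'->B->plug->B
Char 12 ('H'): step: R->4, L=5; H->plug->H->R->B->L->H->refl->B->L'->F->R'->E->plug->A
Final: ciphertext=BGEAEHDADHBA, RIGHT=4, LEFT=5

Answer: BGEAEHDADHBA 4 5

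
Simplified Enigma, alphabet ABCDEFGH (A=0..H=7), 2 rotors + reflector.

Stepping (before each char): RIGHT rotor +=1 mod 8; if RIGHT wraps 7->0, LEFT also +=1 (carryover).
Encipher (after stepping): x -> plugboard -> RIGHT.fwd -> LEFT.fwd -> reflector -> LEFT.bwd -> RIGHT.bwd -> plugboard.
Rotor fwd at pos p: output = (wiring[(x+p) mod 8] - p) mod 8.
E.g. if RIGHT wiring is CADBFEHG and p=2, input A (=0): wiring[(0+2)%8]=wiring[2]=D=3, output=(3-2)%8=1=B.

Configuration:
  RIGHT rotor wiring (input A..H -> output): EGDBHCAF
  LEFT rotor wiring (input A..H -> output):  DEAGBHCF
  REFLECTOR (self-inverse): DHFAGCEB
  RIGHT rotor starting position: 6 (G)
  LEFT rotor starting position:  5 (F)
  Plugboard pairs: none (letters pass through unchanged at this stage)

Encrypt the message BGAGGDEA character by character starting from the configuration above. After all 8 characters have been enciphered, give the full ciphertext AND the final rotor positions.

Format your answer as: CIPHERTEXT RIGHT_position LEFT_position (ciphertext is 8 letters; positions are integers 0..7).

Answer: ECDHHGDH 6 6

Derivation:
Char 1 ('B'): step: R->7, L=5; B->plug->B->R->F->L->D->refl->A->L'->C->R'->E->plug->E
Char 2 ('G'): step: R->0, L->6 (L advanced); G->plug->G->R->A->L->E->refl->G->L'->D->R'->C->plug->C
Char 3 ('A'): step: R->1, L=6; A->plug->A->R->F->L->A->refl->D->L'->G->R'->D->plug->D
Char 4 ('G'): step: R->2, L=6; G->plug->G->R->C->L->F->refl->C->L'->E->R'->H->plug->H
Char 5 ('G'): step: R->3, L=6; G->plug->G->R->D->L->G->refl->E->L'->A->R'->H->plug->H
Char 6 ('D'): step: R->4, L=6; D->plug->D->R->B->L->H->refl->B->L'->H->R'->G->plug->G
Char 7 ('E'): step: R->5, L=6; E->plug->E->R->B->L->H->refl->B->L'->H->R'->D->plug->D
Char 8 ('A'): step: R->6, L=6; A->plug->A->R->C->L->F->refl->C->L'->E->R'->H->plug->H
Final: ciphertext=ECDHHGDH, RIGHT=6, LEFT=6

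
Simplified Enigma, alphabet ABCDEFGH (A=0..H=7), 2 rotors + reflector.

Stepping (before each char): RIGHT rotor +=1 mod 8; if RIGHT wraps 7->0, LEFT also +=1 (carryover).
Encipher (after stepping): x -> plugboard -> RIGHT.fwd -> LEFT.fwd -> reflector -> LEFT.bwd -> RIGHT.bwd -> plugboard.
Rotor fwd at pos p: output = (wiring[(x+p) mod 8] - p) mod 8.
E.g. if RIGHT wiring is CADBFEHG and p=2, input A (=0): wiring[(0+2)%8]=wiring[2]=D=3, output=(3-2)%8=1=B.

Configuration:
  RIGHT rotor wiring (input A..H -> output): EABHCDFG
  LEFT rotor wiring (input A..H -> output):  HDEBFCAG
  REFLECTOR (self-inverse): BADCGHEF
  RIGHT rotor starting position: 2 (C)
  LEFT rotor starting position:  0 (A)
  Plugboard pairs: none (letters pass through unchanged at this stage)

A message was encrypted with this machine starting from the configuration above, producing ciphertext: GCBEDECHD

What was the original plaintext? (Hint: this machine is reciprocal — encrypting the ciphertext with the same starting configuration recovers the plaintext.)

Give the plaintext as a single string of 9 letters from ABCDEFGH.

Char 1 ('G'): step: R->3, L=0; G->plug->G->R->F->L->C->refl->D->L'->B->R'->F->plug->F
Char 2 ('C'): step: R->4, L=0; C->plug->C->R->B->L->D->refl->C->L'->F->R'->G->plug->G
Char 3 ('B'): step: R->5, L=0; B->plug->B->R->A->L->H->refl->F->L'->E->R'->F->plug->F
Char 4 ('E'): step: R->6, L=0; E->plug->E->R->D->L->B->refl->A->L'->G->R'->C->plug->C
Char 5 ('D'): step: R->7, L=0; D->plug->D->R->C->L->E->refl->G->L'->H->R'->A->plug->A
Char 6 ('E'): step: R->0, L->1 (L advanced); E->plug->E->R->C->L->A->refl->B->L'->E->R'->A->plug->A
Char 7 ('C'): step: R->1, L=1; C->plug->C->R->G->L->F->refl->H->L'->F->R'->G->plug->G
Char 8 ('H'): step: R->2, L=1; H->plug->H->R->G->L->F->refl->H->L'->F->R'->B->plug->B
Char 9 ('D'): step: R->3, L=1; D->plug->D->R->C->L->A->refl->B->L'->E->R'->A->plug->A

Answer: FGFCAAGBA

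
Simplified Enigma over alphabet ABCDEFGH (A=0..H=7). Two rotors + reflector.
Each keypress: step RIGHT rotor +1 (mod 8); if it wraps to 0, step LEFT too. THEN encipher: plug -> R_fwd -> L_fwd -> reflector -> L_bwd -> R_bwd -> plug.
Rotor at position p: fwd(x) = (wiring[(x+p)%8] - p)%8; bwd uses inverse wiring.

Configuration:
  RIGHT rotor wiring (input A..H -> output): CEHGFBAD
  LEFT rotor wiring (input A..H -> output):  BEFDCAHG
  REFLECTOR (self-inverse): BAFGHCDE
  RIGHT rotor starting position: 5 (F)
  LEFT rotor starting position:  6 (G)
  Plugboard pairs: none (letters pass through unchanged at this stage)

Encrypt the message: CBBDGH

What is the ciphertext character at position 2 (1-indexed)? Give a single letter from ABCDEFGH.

Char 1 ('C'): step: R->6, L=6; C->plug->C->R->E->L->H->refl->E->L'->G->R'->D->plug->D
Char 2 ('B'): step: R->7, L=6; B->plug->B->R->D->L->G->refl->D->L'->C->R'->G->plug->G

G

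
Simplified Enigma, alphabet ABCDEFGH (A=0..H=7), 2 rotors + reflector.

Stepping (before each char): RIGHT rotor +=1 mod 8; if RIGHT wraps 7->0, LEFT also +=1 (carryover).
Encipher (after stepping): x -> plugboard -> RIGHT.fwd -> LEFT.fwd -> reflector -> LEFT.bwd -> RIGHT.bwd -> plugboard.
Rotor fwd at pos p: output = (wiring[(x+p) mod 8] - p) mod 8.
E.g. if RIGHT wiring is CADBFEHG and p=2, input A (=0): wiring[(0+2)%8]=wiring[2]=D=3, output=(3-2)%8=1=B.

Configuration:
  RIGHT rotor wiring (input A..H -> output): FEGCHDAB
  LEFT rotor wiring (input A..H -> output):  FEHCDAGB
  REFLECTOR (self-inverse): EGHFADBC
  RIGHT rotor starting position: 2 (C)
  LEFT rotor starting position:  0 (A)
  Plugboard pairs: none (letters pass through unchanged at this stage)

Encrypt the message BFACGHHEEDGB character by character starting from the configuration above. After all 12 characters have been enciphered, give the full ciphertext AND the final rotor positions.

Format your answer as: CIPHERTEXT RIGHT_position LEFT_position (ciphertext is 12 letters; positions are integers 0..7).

Char 1 ('B'): step: R->3, L=0; B->plug->B->R->E->L->D->refl->F->L'->A->R'->C->plug->C
Char 2 ('F'): step: R->4, L=0; F->plug->F->R->A->L->F->refl->D->L'->E->R'->C->plug->C
Char 3 ('A'): step: R->5, L=0; A->plug->A->R->G->L->G->refl->B->L'->H->R'->E->plug->E
Char 4 ('C'): step: R->6, L=0; C->plug->C->R->H->L->B->refl->G->L'->G->R'->D->plug->D
Char 5 ('G'): step: R->7, L=0; G->plug->G->R->E->L->D->refl->F->L'->A->R'->F->plug->F
Char 6 ('H'): step: R->0, L->1 (L advanced); H->plug->H->R->B->L->G->refl->B->L'->C->R'->D->plug->D
Char 7 ('H'): step: R->1, L=1; H->plug->H->R->E->L->H->refl->C->L'->D->R'->A->plug->A
Char 8 ('E'): step: R->2, L=1; E->plug->E->R->G->L->A->refl->E->L'->H->R'->F->plug->F
Char 9 ('E'): step: R->3, L=1; E->plug->E->R->G->L->A->refl->E->L'->H->R'->A->plug->A
Char 10 ('D'): step: R->4, L=1; D->plug->D->R->F->L->F->refl->D->L'->A->R'->F->plug->F
Char 11 ('G'): step: R->5, L=1; G->plug->G->R->F->L->F->refl->D->L'->A->R'->D->plug->D
Char 12 ('B'): step: R->6, L=1; B->plug->B->R->D->L->C->refl->H->L'->E->R'->F->plug->F
Final: ciphertext=CCEDFDAFAFDF, RIGHT=6, LEFT=1

Answer: CCEDFDAFAFDF 6 1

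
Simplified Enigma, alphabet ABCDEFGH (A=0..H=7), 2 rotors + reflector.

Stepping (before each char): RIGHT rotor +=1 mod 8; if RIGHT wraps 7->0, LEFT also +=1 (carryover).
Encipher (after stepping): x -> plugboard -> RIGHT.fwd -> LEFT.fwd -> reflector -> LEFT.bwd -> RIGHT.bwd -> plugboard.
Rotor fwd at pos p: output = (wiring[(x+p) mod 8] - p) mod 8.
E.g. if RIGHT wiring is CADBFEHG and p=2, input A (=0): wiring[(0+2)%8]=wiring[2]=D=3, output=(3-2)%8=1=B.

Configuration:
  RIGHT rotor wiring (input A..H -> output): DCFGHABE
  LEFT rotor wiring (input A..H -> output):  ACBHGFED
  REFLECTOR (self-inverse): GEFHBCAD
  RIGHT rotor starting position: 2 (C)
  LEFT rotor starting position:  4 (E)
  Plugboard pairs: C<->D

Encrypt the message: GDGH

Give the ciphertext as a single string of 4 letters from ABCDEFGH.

Answer: AHBD

Derivation:
Char 1 ('G'): step: R->3, L=4; G->plug->G->R->H->L->D->refl->H->L'->D->R'->A->plug->A
Char 2 ('D'): step: R->4, L=4; D->plug->C->R->F->L->G->refl->A->L'->C->R'->H->plug->H
Char 3 ('G'): step: R->5, L=4; G->plug->G->R->B->L->B->refl->E->L'->E->R'->B->plug->B
Char 4 ('H'): step: R->6, L=4; H->plug->H->R->C->L->A->refl->G->L'->F->R'->C->plug->D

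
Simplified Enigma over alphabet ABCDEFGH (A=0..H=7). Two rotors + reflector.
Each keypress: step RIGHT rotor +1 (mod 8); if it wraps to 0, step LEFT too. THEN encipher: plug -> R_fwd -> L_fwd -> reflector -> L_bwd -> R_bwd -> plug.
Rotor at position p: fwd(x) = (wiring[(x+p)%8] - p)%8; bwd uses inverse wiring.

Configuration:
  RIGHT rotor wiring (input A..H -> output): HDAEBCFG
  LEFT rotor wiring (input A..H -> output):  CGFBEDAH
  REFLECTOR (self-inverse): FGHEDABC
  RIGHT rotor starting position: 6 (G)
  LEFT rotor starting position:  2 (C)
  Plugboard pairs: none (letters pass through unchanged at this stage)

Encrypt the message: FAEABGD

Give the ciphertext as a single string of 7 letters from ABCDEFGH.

Char 1 ('F'): step: R->7, L=2; F->plug->F->R->C->L->C->refl->H->L'->B->R'->D->plug->D
Char 2 ('A'): step: R->0, L->3 (L advanced); A->plug->A->R->H->L->C->refl->H->L'->F->R'->G->plug->G
Char 3 ('E'): step: R->1, L=3; E->plug->E->R->B->L->B->refl->G->L'->A->R'->D->plug->D
Char 4 ('A'): step: R->2, L=3; A->plug->A->R->G->L->D->refl->E->L'->E->R'->F->plug->F
Char 5 ('B'): step: R->3, L=3; B->plug->B->R->G->L->D->refl->E->L'->E->R'->F->plug->F
Char 6 ('G'): step: R->4, L=3; G->plug->G->R->E->L->E->refl->D->L'->G->R'->B->plug->B
Char 7 ('D'): step: R->5, L=3; D->plug->D->R->C->L->A->refl->F->L'->D->R'->F->plug->F

Answer: DGDFFBF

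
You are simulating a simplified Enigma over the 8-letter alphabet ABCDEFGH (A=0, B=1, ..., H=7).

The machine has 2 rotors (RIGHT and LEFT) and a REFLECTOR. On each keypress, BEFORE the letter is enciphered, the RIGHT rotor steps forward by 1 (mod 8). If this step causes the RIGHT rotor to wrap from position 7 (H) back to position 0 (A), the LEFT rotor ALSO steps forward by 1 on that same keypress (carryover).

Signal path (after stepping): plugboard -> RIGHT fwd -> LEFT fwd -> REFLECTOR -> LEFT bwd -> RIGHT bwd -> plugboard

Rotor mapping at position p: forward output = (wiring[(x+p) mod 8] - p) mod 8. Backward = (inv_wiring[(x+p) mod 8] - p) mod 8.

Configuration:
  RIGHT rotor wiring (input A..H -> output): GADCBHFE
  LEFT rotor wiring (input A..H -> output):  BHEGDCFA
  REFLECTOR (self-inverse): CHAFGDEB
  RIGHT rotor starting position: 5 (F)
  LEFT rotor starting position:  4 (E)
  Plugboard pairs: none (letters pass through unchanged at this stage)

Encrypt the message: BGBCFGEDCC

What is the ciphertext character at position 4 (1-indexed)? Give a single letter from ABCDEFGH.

Char 1 ('B'): step: R->6, L=4; B->plug->B->R->G->L->A->refl->C->L'->H->R'->A->plug->A
Char 2 ('G'): step: R->7, L=4; G->plug->G->R->A->L->H->refl->B->L'->C->R'->F->plug->F
Char 3 ('B'): step: R->0, L->5 (L advanced); B->plug->B->R->A->L->F->refl->D->L'->C->R'->D->plug->D
Char 4 ('C'): step: R->1, L=5; C->plug->C->R->B->L->A->refl->C->L'->E->R'->F->plug->F

F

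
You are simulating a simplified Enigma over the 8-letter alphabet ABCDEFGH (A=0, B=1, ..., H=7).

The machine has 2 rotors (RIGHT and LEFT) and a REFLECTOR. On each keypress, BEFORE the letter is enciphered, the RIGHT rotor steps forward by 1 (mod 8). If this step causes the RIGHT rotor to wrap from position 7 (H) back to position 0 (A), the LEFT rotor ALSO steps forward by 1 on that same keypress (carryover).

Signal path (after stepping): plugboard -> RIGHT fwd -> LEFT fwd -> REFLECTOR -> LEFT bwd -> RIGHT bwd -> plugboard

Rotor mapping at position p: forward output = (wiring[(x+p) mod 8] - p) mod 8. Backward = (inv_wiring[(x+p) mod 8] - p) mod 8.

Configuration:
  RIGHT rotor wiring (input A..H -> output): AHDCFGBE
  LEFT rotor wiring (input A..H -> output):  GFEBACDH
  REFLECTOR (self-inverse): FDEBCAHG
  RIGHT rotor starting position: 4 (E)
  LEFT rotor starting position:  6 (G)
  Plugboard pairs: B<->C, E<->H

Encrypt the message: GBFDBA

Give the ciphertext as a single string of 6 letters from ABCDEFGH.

Answer: AEGGCF

Derivation:
Char 1 ('G'): step: R->5, L=6; G->plug->G->R->F->L->D->refl->B->L'->B->R'->A->plug->A
Char 2 ('B'): step: R->6, L=6; B->plug->C->R->C->L->A->refl->F->L'->A->R'->H->plug->E
Char 3 ('F'): step: R->7, L=6; F->plug->F->R->G->L->C->refl->E->L'->H->R'->G->plug->G
Char 4 ('D'): step: R->0, L->7 (L advanced); D->plug->D->R->C->L->G->refl->H->L'->B->R'->G->plug->G
Char 5 ('B'): step: R->1, L=7; B->plug->C->R->B->L->H->refl->G->L'->C->R'->B->plug->C
Char 6 ('A'): step: R->2, L=7; A->plug->A->R->B->L->H->refl->G->L'->C->R'->F->plug->F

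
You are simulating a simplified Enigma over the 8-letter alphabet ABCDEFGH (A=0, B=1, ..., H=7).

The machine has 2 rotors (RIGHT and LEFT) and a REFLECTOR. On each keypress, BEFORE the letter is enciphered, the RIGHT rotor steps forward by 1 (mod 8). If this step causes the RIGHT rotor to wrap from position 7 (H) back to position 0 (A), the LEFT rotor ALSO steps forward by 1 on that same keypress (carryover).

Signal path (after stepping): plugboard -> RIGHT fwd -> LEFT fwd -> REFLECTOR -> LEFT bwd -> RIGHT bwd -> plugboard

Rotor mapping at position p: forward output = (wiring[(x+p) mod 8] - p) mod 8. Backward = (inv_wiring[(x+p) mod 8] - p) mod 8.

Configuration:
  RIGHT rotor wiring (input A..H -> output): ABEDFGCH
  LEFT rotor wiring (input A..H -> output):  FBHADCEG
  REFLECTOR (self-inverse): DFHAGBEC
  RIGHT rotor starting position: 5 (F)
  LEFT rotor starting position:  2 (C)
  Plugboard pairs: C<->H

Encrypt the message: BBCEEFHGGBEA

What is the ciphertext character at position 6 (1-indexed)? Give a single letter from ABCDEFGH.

Char 1 ('B'): step: R->6, L=2; B->plug->B->R->B->L->G->refl->E->L'->F->R'->F->plug->F
Char 2 ('B'): step: R->7, L=2; B->plug->B->R->B->L->G->refl->E->L'->F->R'->D->plug->D
Char 3 ('C'): step: R->0, L->3 (L advanced); C->plug->H->R->H->L->E->refl->G->L'->G->R'->F->plug->F
Char 4 ('E'): step: R->1, L=3; E->plug->E->R->F->L->C->refl->H->L'->C->R'->C->plug->H
Char 5 ('E'): step: R->2, L=3; E->plug->E->R->A->L->F->refl->B->L'->D->R'->C->plug->H
Char 6 ('F'): step: R->3, L=3; F->plug->F->R->F->L->C->refl->H->L'->C->R'->B->plug->B

B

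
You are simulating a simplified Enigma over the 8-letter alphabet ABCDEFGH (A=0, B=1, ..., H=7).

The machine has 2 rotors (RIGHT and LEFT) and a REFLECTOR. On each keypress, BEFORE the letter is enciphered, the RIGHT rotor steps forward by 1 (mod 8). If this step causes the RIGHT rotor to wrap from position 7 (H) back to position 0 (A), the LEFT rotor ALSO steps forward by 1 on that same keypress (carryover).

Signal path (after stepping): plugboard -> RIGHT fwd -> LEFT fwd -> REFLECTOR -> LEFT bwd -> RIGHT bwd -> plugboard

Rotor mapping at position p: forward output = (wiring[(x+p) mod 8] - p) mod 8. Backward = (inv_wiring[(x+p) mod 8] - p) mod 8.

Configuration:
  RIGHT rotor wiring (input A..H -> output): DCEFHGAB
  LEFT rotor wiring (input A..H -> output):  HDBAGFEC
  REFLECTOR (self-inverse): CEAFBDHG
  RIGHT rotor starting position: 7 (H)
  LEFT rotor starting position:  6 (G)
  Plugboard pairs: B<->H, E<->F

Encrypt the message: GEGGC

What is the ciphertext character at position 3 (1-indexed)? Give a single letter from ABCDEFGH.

Char 1 ('G'): step: R->0, L->7 (L advanced); G->plug->G->R->A->L->D->refl->F->L'->H->R'->E->plug->F
Char 2 ('E'): step: R->1, L=7; E->plug->F->R->H->L->F->refl->D->L'->A->R'->G->plug->G
Char 3 ('G'): step: R->2, L=7; G->plug->G->R->B->L->A->refl->C->L'->D->R'->B->plug->H

H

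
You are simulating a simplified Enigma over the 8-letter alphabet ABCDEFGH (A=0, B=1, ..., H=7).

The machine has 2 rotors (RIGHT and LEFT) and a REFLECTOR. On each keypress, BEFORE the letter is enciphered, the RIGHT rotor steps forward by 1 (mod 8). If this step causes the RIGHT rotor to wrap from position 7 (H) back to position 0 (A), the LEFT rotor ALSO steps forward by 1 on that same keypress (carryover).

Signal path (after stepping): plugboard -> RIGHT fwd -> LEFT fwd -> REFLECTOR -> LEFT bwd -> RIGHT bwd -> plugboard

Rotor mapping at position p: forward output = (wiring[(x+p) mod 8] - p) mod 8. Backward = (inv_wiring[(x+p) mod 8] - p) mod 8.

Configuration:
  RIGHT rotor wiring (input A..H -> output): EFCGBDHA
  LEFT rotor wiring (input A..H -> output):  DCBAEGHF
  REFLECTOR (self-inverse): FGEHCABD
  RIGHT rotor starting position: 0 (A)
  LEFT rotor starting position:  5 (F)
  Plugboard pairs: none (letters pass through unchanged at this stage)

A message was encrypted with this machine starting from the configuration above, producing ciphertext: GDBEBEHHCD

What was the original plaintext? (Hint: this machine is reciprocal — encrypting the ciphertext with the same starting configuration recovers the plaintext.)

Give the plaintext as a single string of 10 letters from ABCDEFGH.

Char 1 ('G'): step: R->1, L=5; G->plug->G->R->H->L->H->refl->D->L'->G->R'->F->plug->F
Char 2 ('D'): step: R->2, L=5; D->plug->D->R->B->L->C->refl->E->L'->F->R'->E->plug->E
Char 3 ('B'): step: R->3, L=5; B->plug->B->R->G->L->D->refl->H->L'->H->R'->H->plug->H
Char 4 ('E'): step: R->4, L=5; E->plug->E->R->A->L->B->refl->G->L'->D->R'->C->plug->C
Char 5 ('B'): step: R->5, L=5; B->plug->B->R->C->L->A->refl->F->L'->E->R'->H->plug->H
Char 6 ('E'): step: R->6, L=5; E->plug->E->R->E->L->F->refl->A->L'->C->R'->B->plug->B
Char 7 ('H'): step: R->7, L=5; H->plug->H->R->A->L->B->refl->G->L'->D->R'->D->plug->D
Char 8 ('H'): step: R->0, L->6 (L advanced); H->plug->H->R->A->L->B->refl->G->L'->G->R'->D->plug->D
Char 9 ('C'): step: R->1, L=6; C->plug->C->R->F->L->C->refl->E->L'->D->R'->H->plug->H
Char 10 ('D'): step: R->2, L=6; D->plug->D->R->B->L->H->refl->D->L'->E->R'->B->plug->B

Answer: FEHCHBDDHB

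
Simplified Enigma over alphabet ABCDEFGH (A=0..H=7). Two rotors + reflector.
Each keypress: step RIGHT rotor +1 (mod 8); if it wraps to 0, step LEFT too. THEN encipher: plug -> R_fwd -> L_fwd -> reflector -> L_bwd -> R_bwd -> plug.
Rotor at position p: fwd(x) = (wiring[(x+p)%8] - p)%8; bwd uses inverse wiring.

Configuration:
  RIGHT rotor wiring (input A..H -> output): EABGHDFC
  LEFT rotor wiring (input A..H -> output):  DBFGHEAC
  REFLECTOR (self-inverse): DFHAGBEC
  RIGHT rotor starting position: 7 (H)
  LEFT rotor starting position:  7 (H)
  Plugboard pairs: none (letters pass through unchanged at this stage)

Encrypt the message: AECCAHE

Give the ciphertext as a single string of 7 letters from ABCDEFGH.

Char 1 ('A'): step: R->0, L->0 (L advanced); A->plug->A->R->E->L->H->refl->C->L'->H->R'->E->plug->E
Char 2 ('E'): step: R->1, L=0; E->plug->E->R->C->L->F->refl->B->L'->B->R'->G->plug->G
Char 3 ('C'): step: R->2, L=0; C->plug->C->R->F->L->E->refl->G->L'->D->R'->E->plug->E
Char 4 ('C'): step: R->3, L=0; C->plug->C->R->A->L->D->refl->A->L'->G->R'->H->plug->H
Char 5 ('A'): step: R->4, L=0; A->plug->A->R->D->L->G->refl->E->L'->F->R'->G->plug->G
Char 6 ('H'): step: R->5, L=0; H->plug->H->R->C->L->F->refl->B->L'->B->R'->G->plug->G
Char 7 ('E'): step: R->6, L=0; E->plug->E->R->D->L->G->refl->E->L'->F->R'->H->plug->H

Answer: EGEHGGH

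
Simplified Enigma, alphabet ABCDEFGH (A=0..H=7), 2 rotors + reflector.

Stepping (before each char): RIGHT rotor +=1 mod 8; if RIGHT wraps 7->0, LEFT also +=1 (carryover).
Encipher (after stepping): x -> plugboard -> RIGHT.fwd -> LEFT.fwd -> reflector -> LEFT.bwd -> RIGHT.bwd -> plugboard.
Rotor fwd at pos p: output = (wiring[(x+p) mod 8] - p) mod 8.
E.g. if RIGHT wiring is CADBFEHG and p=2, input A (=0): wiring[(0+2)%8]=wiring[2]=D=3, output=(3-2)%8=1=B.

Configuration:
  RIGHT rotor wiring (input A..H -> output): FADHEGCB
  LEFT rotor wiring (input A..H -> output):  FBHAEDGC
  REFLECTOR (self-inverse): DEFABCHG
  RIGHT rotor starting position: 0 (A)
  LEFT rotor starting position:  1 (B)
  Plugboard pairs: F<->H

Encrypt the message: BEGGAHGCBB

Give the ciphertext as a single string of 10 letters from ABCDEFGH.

Char 1 ('B'): step: R->1, L=1; B->plug->B->R->C->L->H->refl->G->L'->B->R'->F->plug->H
Char 2 ('E'): step: R->2, L=1; E->plug->E->R->A->L->A->refl->D->L'->D->R'->G->plug->G
Char 3 ('G'): step: R->3, L=1; G->plug->G->R->F->L->F->refl->C->L'->E->R'->A->plug->A
Char 4 ('G'): step: R->4, L=1; G->plug->G->R->H->L->E->refl->B->L'->G->R'->C->plug->C
Char 5 ('A'): step: R->5, L=1; A->plug->A->R->B->L->G->refl->H->L'->C->R'->G->plug->G
Char 6 ('H'): step: R->6, L=1; H->plug->F->R->B->L->G->refl->H->L'->C->R'->D->plug->D
Char 7 ('G'): step: R->7, L=1; G->plug->G->R->H->L->E->refl->B->L'->G->R'->B->plug->B
Char 8 ('C'): step: R->0, L->2 (L advanced); C->plug->C->R->D->L->B->refl->E->L'->E->R'->E->plug->E
Char 9 ('B'): step: R->1, L=2; B->plug->B->R->C->L->C->refl->F->L'->A->R'->G->plug->G
Char 10 ('B'): step: R->2, L=2; B->plug->B->R->F->L->A->refl->D->L'->G->R'->H->plug->F

Answer: HGACGDBEGF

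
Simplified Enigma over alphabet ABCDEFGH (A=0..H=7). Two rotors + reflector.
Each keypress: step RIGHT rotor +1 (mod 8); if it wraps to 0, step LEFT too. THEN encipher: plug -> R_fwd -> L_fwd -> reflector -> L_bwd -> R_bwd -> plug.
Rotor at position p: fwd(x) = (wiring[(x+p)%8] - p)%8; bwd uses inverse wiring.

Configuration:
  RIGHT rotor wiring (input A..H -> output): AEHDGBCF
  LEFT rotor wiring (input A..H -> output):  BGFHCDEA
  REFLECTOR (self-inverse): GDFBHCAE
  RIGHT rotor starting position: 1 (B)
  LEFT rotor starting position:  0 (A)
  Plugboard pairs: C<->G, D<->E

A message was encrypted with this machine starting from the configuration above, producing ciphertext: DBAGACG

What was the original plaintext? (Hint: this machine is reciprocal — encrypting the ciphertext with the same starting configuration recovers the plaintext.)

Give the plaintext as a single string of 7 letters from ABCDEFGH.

Answer: AGDBGDC

Derivation:
Char 1 ('D'): step: R->2, L=0; D->plug->E->R->A->L->B->refl->D->L'->F->R'->A->plug->A
Char 2 ('B'): step: R->3, L=0; B->plug->B->R->D->L->H->refl->E->L'->G->R'->C->plug->G
Char 3 ('A'): step: R->4, L=0; A->plug->A->R->C->L->F->refl->C->L'->E->R'->E->plug->D
Char 4 ('G'): step: R->5, L=0; G->plug->C->R->A->L->B->refl->D->L'->F->R'->B->plug->B
Char 5 ('A'): step: R->6, L=0; A->plug->A->R->E->L->C->refl->F->L'->C->R'->C->plug->G
Char 6 ('C'): step: R->7, L=0; C->plug->G->R->C->L->F->refl->C->L'->E->R'->E->plug->D
Char 7 ('G'): step: R->0, L->1 (L advanced); G->plug->C->R->H->L->A->refl->G->L'->C->R'->G->plug->C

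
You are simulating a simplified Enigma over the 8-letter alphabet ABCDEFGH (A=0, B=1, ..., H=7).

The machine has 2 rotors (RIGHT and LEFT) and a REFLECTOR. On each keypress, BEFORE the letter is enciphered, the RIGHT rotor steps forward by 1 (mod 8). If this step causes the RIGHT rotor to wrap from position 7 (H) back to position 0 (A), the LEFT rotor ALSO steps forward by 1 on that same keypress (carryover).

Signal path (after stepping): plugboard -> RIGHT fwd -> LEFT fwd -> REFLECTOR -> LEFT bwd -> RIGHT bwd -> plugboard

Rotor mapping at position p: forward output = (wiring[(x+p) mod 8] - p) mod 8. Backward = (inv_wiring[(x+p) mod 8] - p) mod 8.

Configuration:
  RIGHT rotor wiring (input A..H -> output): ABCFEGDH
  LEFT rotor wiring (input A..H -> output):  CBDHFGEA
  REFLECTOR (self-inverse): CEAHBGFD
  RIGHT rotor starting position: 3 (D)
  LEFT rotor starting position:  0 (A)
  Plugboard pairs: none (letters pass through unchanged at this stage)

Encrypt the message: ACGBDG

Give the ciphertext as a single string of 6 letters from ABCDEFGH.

Char 1 ('A'): step: R->4, L=0; A->plug->A->R->A->L->C->refl->A->L'->H->R'->C->plug->C
Char 2 ('C'): step: R->5, L=0; C->plug->C->R->C->L->D->refl->H->L'->D->R'->D->plug->D
Char 3 ('G'): step: R->6, L=0; G->plug->G->R->G->L->E->refl->B->L'->B->R'->B->plug->B
Char 4 ('B'): step: R->7, L=0; B->plug->B->R->B->L->B->refl->E->L'->G->R'->E->plug->E
Char 5 ('D'): step: R->0, L->1 (L advanced); D->plug->D->R->F->L->D->refl->H->L'->G->R'->F->plug->F
Char 6 ('G'): step: R->1, L=1; G->plug->G->R->G->L->H->refl->D->L'->F->R'->E->plug->E

Answer: CDBEFE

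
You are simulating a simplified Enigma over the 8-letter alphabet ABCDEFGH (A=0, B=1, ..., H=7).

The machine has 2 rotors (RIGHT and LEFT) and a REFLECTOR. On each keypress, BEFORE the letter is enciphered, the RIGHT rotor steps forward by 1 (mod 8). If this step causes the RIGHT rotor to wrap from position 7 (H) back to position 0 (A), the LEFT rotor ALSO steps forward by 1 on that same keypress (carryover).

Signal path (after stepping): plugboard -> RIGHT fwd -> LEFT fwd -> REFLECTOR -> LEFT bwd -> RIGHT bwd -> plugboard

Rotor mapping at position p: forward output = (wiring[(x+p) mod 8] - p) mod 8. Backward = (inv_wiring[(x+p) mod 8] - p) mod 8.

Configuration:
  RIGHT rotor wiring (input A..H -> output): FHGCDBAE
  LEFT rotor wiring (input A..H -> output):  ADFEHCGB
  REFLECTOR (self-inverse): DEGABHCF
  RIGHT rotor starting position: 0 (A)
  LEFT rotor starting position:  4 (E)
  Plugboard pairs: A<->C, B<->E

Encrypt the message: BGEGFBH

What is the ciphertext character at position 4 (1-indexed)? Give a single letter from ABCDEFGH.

Char 1 ('B'): step: R->1, L=4; B->plug->E->R->A->L->D->refl->A->L'->H->R'->F->plug->F
Char 2 ('G'): step: R->2, L=4; G->plug->G->R->D->L->F->refl->H->L'->F->R'->H->plug->H
Char 3 ('E'): step: R->3, L=4; E->plug->B->R->A->L->D->refl->A->L'->H->R'->A->plug->C
Char 4 ('G'): step: R->4, L=4; G->plug->G->R->C->L->C->refl->G->L'->B->R'->E->plug->B

B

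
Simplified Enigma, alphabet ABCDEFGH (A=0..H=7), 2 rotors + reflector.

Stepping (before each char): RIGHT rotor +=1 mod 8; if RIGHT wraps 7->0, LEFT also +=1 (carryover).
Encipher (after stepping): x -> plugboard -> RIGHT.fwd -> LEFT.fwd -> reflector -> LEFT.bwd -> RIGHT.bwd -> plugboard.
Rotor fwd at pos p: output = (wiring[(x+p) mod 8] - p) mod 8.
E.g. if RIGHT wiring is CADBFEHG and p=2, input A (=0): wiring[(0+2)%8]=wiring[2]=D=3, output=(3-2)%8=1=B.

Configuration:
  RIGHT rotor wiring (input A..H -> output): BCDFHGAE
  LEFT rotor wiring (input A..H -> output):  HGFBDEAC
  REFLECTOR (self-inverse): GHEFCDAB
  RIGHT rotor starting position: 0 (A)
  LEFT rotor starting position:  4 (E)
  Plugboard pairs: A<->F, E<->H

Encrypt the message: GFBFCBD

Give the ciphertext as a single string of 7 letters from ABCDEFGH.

Answer: FBGEDEG

Derivation:
Char 1 ('G'): step: R->1, L=4; G->plug->G->R->D->L->G->refl->A->L'->B->R'->A->plug->F
Char 2 ('F'): step: R->2, L=4; F->plug->A->R->B->L->A->refl->G->L'->D->R'->B->plug->B
Char 3 ('B'): step: R->3, L=4; B->plug->B->R->E->L->D->refl->F->L'->H->R'->G->plug->G
Char 4 ('F'): step: R->4, L=4; F->plug->A->R->D->L->G->refl->A->L'->B->R'->H->plug->E
Char 5 ('C'): step: R->5, L=4; C->plug->C->R->H->L->F->refl->D->L'->E->R'->D->plug->D
Char 6 ('B'): step: R->6, L=4; B->plug->B->R->G->L->B->refl->H->L'->A->R'->H->plug->E
Char 7 ('D'): step: R->7, L=4; D->plug->D->R->E->L->D->refl->F->L'->H->R'->G->plug->G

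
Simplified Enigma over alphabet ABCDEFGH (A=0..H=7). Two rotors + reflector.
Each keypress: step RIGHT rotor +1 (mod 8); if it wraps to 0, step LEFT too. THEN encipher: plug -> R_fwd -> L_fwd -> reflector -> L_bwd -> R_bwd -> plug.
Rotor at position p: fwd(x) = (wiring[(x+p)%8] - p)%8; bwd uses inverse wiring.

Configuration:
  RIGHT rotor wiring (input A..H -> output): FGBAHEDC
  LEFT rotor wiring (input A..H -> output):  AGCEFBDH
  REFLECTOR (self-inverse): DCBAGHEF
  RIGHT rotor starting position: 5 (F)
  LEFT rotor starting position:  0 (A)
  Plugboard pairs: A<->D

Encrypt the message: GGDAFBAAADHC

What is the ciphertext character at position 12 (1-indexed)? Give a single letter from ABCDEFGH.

Char 1 ('G'): step: R->6, L=0; G->plug->G->R->B->L->G->refl->E->L'->D->R'->E->plug->E
Char 2 ('G'): step: R->7, L=0; G->plug->G->R->F->L->B->refl->C->L'->C->R'->D->plug->A
Char 3 ('D'): step: R->0, L->1 (L advanced); D->plug->A->R->F->L->C->refl->B->L'->B->R'->C->plug->C
Char 4 ('A'): step: R->1, L=1; A->plug->D->R->G->L->G->refl->E->L'->D->R'->E->plug->E
Char 5 ('F'): step: R->2, L=1; F->plug->F->R->A->L->F->refl->H->L'->H->R'->A->plug->D
Char 6 ('B'): step: R->3, L=1; B->plug->B->R->E->L->A->refl->D->L'->C->R'->F->plug->F
Char 7 ('A'): step: R->4, L=1; A->plug->D->R->G->L->G->refl->E->L'->D->R'->A->plug->D
Char 8 ('A'): step: R->5, L=1; A->plug->D->R->A->L->F->refl->H->L'->H->R'->A->plug->D
Char 9 ('A'): step: R->6, L=1; A->plug->D->R->A->L->F->refl->H->L'->H->R'->C->plug->C
Char 10 ('D'): step: R->7, L=1; D->plug->A->R->D->L->E->refl->G->L'->G->R'->B->plug->B
Char 11 ('H'): step: R->0, L->2 (L advanced); H->plug->H->R->C->L->D->refl->A->L'->A->R'->D->plug->A
Char 12 ('C'): step: R->1, L=2; C->plug->C->R->H->L->E->refl->G->L'->G->R'->D->plug->A

A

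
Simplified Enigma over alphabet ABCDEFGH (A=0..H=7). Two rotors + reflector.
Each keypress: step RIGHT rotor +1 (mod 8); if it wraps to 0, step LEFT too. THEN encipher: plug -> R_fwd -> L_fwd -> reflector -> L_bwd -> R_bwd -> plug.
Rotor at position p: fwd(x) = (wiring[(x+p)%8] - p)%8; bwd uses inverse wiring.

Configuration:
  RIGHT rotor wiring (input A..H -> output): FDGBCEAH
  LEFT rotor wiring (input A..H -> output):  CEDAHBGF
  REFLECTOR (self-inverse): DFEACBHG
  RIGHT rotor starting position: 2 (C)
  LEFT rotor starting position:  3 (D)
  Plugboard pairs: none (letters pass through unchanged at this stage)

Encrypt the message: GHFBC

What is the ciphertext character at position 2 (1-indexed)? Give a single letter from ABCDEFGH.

Char 1 ('G'): step: R->3, L=3; G->plug->G->R->A->L->F->refl->B->L'->G->R'->A->plug->A
Char 2 ('H'): step: R->4, L=3; H->plug->H->R->F->L->H->refl->G->L'->C->R'->G->plug->G

G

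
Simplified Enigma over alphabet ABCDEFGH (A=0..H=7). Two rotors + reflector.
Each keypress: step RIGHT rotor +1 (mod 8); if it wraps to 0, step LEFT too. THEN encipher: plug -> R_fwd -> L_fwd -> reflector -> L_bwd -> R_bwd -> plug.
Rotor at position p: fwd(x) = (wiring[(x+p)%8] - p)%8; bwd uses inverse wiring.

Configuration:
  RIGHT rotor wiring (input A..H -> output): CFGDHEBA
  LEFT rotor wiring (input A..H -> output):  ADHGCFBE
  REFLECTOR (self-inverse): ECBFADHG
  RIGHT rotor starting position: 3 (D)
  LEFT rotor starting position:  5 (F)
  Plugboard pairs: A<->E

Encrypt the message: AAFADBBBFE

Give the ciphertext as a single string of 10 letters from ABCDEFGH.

Char 1 ('A'): step: R->4, L=5; A->plug->E->R->G->L->B->refl->C->L'->F->R'->C->plug->C
Char 2 ('A'): step: R->5, L=5; A->plug->E->R->A->L->A->refl->E->L'->B->R'->F->plug->F
Char 3 ('F'): step: R->6, L=5; F->plug->F->R->F->L->C->refl->B->L'->G->R'->H->plug->H
Char 4 ('A'): step: R->7, L=5; A->plug->E->R->E->L->G->refl->H->L'->C->R'->H->plug->H
Char 5 ('D'): step: R->0, L->6 (L advanced); D->plug->D->R->D->L->F->refl->D->L'->A->R'->H->plug->H
Char 6 ('B'): step: R->1, L=6; B->plug->B->R->F->L->A->refl->E->L'->G->R'->D->plug->D
Char 7 ('B'): step: R->2, L=6; B->plug->B->R->B->L->G->refl->H->L'->H->R'->E->plug->A
Char 8 ('B'): step: R->3, L=6; B->plug->B->R->E->L->B->refl->C->L'->C->R'->G->plug->G
Char 9 ('F'): step: R->4, L=6; F->plug->F->R->B->L->G->refl->H->L'->H->R'->H->plug->H
Char 10 ('E'): step: R->5, L=6; E->plug->A->R->H->L->H->refl->G->L'->B->R'->F->plug->F

Answer: CFHHHDAGHF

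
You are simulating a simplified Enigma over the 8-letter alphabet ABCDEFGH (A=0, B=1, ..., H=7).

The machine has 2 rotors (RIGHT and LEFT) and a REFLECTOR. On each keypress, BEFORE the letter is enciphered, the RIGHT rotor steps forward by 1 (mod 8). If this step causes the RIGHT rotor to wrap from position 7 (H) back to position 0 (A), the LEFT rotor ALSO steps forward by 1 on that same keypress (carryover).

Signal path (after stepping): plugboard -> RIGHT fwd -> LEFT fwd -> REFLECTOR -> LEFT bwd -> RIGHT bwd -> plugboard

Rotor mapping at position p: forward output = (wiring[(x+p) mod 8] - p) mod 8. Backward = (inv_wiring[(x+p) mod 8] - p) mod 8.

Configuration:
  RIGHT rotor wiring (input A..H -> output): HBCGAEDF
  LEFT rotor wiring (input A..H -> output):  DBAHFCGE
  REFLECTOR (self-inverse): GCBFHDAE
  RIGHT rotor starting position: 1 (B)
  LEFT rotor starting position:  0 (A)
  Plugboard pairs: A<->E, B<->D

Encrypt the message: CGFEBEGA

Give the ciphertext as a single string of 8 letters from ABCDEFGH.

Char 1 ('C'): step: R->2, L=0; C->plug->C->R->G->L->G->refl->A->L'->C->R'->D->plug->B
Char 2 ('G'): step: R->3, L=0; G->plug->G->R->G->L->G->refl->A->L'->C->R'->E->plug->A
Char 3 ('F'): step: R->4, L=0; F->plug->F->R->F->L->C->refl->B->L'->B->R'->D->plug->B
Char 4 ('E'): step: R->5, L=0; E->plug->A->R->H->L->E->refl->H->L'->D->R'->H->plug->H
Char 5 ('B'): step: R->6, L=0; B->plug->D->R->D->L->H->refl->E->L'->H->R'->B->plug->D
Char 6 ('E'): step: R->7, L=0; E->plug->A->R->G->L->G->refl->A->L'->C->R'->C->plug->C
Char 7 ('G'): step: R->0, L->1 (L advanced); G->plug->G->R->D->L->E->refl->H->L'->B->R'->B->plug->D
Char 8 ('A'): step: R->1, L=1; A->plug->E->R->D->L->E->refl->H->L'->B->R'->B->plug->D

Answer: BABHDCDD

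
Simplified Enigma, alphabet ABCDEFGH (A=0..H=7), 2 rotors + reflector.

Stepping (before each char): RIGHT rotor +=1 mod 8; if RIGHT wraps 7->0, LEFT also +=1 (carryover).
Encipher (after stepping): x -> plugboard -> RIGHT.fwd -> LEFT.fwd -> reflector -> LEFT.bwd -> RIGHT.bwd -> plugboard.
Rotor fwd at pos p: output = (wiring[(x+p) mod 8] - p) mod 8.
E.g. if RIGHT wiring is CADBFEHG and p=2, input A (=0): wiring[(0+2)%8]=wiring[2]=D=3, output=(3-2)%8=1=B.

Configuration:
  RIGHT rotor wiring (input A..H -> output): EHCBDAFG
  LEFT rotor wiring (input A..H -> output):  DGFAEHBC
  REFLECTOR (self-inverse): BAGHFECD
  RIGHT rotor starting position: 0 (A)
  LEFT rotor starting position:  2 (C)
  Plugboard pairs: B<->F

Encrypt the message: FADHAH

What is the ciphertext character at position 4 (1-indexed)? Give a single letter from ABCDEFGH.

Char 1 ('F'): step: R->1, L=2; F->plug->B->R->B->L->G->refl->C->L'->C->R'->D->plug->D
Char 2 ('A'): step: R->2, L=2; A->plug->A->R->A->L->D->refl->H->L'->E->R'->F->plug->B
Char 3 ('D'): step: R->3, L=2; D->plug->D->R->C->L->C->refl->G->L'->B->R'->F->plug->B
Char 4 ('H'): step: R->4, L=2; H->plug->H->R->F->L->A->refl->B->L'->G->R'->G->plug->G

G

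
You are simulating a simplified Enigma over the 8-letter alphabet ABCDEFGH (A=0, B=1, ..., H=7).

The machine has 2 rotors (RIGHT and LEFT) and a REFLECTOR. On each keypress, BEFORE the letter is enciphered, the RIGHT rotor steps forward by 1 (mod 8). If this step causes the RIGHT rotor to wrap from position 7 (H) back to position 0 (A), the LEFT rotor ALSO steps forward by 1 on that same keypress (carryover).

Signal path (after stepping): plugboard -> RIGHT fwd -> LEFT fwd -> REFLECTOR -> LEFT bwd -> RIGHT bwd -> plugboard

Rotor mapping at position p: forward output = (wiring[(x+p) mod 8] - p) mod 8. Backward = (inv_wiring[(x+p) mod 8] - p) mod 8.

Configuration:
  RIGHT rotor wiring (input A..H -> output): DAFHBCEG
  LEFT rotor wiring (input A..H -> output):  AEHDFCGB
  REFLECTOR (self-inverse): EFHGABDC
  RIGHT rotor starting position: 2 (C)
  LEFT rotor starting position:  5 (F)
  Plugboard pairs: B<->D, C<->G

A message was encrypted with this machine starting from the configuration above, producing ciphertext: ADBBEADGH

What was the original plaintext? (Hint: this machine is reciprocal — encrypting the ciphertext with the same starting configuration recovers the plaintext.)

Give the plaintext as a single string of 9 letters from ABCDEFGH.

Char 1 ('A'): step: R->3, L=5; A->plug->A->R->E->L->H->refl->C->L'->F->R'->G->plug->C
Char 2 ('D'): step: R->4, L=5; D->plug->B->R->G->L->G->refl->D->L'->D->R'->H->plug->H
Char 3 ('B'): step: R->5, L=5; B->plug->D->R->G->L->G->refl->D->L'->D->R'->E->plug->E
Char 4 ('B'): step: R->6, L=5; B->plug->D->R->C->L->E->refl->A->L'->H->R'->E->plug->E
Char 5 ('E'): step: R->7, L=5; E->plug->E->R->A->L->F->refl->B->L'->B->R'->C->plug->G
Char 6 ('A'): step: R->0, L->6 (L advanced); A->plug->A->R->D->L->G->refl->D->L'->B->R'->E->plug->E
Char 7 ('D'): step: R->1, L=6; D->plug->B->R->E->L->B->refl->F->L'->F->R'->G->plug->C
Char 8 ('G'): step: R->2, L=6; G->plug->C->R->H->L->E->refl->A->L'->A->R'->D->plug->B
Char 9 ('H'): step: R->3, L=6; H->plug->H->R->C->L->C->refl->H->L'->G->R'->B->plug->D

Answer: CHEEGECBD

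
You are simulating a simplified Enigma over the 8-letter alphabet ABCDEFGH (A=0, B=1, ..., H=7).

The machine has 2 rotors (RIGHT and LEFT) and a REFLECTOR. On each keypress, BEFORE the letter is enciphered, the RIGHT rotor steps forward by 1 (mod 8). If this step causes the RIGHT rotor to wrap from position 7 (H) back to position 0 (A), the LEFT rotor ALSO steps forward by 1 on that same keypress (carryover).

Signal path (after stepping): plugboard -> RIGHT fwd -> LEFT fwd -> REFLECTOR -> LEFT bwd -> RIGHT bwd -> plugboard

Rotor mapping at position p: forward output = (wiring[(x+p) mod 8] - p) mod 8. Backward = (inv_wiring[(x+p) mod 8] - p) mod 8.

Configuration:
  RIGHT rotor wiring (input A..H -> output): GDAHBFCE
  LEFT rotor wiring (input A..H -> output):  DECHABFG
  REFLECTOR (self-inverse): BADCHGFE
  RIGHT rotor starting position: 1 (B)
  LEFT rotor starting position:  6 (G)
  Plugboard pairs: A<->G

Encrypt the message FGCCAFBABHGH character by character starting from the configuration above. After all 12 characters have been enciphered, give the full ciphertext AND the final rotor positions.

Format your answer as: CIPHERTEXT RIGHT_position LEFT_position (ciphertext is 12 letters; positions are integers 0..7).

Char 1 ('F'): step: R->2, L=6; F->plug->F->R->C->L->F->refl->G->L'->D->R'->D->plug->D
Char 2 ('G'): step: R->3, L=6; G->plug->A->R->E->L->E->refl->H->L'->A->R'->G->plug->A
Char 3 ('C'): step: R->4, L=6; C->plug->C->R->G->L->C->refl->D->L'->H->R'->F->plug->F
Char 4 ('C'): step: R->5, L=6; C->plug->C->R->H->L->D->refl->C->L'->G->R'->E->plug->E
Char 5 ('A'): step: R->6, L=6; A->plug->G->R->D->L->G->refl->F->L'->C->R'->E->plug->E
Char 6 ('F'): step: R->7, L=6; F->plug->F->R->C->L->F->refl->G->L'->D->R'->H->plug->H
Char 7 ('B'): step: R->0, L->7 (L advanced); B->plug->B->R->D->L->D->refl->C->L'->G->R'->A->plug->G
Char 8 ('A'): step: R->1, L=7; A->plug->G->R->D->L->D->refl->C->L'->G->R'->C->plug->C
Char 9 ('B'): step: R->2, L=7; B->plug->B->R->F->L->B->refl->A->L'->E->R'->G->plug->A
Char 10 ('H'): step: R->3, L=7; H->plug->H->R->F->L->B->refl->A->L'->E->R'->A->plug->G
Char 11 ('G'): step: R->4, L=7; G->plug->A->R->F->L->B->refl->A->L'->E->R'->G->plug->A
Char 12 ('H'): step: R->5, L=7; H->plug->H->R->E->L->A->refl->B->L'->F->R'->B->plug->B
Final: ciphertext=DAFEEHGCAGAB, RIGHT=5, LEFT=7

Answer: DAFEEHGCAGAB 5 7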